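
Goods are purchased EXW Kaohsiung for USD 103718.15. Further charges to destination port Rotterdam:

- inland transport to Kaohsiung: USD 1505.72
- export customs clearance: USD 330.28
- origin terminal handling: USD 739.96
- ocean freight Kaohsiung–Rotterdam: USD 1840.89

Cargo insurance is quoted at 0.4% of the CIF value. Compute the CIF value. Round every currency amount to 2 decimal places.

Let C be the CIF value. C = EXW price + pre-shipment costs + freight + 0.4% × C
C − 0.4% × C = 103718.15 + 1505.72 + 330.28 + 739.96 + 1840.89
0.996 × C = 108135.00
C = 108135.00 / 0.996 = 108569.28
Insurance premium = 0.4% × 108569.28 = 434.28

CIF value: USD 108569.28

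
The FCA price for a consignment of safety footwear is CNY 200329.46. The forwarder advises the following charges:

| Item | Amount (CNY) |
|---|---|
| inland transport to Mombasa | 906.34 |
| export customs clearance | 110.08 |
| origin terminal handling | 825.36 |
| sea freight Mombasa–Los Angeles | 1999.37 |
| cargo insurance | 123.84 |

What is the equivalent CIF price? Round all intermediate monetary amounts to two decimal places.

Not relevant to the conversion: inland to port, export clearance — on the seller under both FCA and CIF; already in the FCA price and stays in the CIF price.
From FCA to CIF, the seller additionally bears: origin terminal, freight, insurance.
CIF price = 200329.46 + 825.36 + 1999.37 + 123.84 = 203278.03

CIF price: CNY 203278.03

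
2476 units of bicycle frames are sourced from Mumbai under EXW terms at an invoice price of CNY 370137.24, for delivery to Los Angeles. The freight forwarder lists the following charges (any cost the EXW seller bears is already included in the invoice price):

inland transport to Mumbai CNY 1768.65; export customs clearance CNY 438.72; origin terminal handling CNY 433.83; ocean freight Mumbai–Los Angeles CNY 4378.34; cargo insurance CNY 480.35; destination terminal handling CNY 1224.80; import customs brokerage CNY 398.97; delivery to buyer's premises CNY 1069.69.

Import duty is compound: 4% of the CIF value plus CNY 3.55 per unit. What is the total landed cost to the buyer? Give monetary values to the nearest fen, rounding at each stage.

EXW: the seller makes goods available at their premises; the buyer bears all onward costs.
CIF value = EXW price + inland to port + export clearance + origin terminal + freight + insurance = 370137.24 + 1768.65 + 438.72 + 433.83 + 4378.34 + 480.35 = 377637.13
Ad valorem component: 377637.13 × 4% = 15105.49
Specific component: 2476 × 3.55 = 8789.80
Import duty = 15105.49 + 8789.80 = 23895.29
Buyer bears: inland to port 1768.65 + export clearance 438.72 + origin terminal 433.83 + freight 4378.34 + insurance 480.35 + destination terminal 1224.80 + brokerage 398.97 + delivery 1069.69 + duty 23895.29 = 34088.64
Landed cost = invoice 370137.24 + 34088.64 = 404225.88

Total landed cost: CNY 404225.88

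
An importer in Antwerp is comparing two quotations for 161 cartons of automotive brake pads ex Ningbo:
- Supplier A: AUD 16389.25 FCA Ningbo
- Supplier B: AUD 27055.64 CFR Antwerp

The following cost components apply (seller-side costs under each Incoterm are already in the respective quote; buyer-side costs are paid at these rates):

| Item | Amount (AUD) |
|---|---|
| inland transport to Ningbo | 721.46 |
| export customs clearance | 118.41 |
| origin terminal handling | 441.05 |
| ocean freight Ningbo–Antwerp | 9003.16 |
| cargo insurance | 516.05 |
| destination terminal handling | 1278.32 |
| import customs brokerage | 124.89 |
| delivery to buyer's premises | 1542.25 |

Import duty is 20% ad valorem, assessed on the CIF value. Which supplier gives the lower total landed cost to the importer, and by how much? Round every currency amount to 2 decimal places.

Supplier A is cheaper by AUD 1466.62

Supplier A (FCA):
CIF value = FCA price + origin terminal + freight + insurance = 16389.25 + 441.05 + 9003.16 + 516.05 = 26349.51
Import duty = 26349.51 × 20% = 5269.90
Buyer bears (A): 441.05 + 9003.16 + 516.05 + 1278.32 + 124.89 + 1542.25 = 12905.72
Landed cost (A) = invoice 16389.25 + 12905.72 + duty 5269.90 = 34564.87
Supplier B (CFR):
CIF value = CFR price + insurance = 27055.64 + 516.05 = 27571.69
Import duty = 27571.69 × 20% = 5514.34
Buyer bears (B): 516.05 + 1278.32 + 124.89 + 1542.25 = 3461.51
Landed cost (B) = invoice 27055.64 + 3461.51 + duty 5514.34 = 36031.49
Difference = |34564.87 − 36031.49| = 1466.62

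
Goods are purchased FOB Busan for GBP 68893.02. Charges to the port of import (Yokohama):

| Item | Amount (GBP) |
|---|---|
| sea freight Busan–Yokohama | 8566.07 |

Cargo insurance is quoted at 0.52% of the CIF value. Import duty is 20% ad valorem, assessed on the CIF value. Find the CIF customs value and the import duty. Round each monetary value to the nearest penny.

Let C be the CIF value. C = FOB price + freight + 0.52% × C
C − 0.52% × C = 68893.02 + 8566.07
0.9948 × C = 77459.09
C = 77459.09 / 0.9948 = 77863.98
Insurance premium = 0.52% × 77863.98 = 404.89
Import duty = 77863.98 × 20% = 15572.80

CIF value: GBP 77863.98; import duty: GBP 15572.80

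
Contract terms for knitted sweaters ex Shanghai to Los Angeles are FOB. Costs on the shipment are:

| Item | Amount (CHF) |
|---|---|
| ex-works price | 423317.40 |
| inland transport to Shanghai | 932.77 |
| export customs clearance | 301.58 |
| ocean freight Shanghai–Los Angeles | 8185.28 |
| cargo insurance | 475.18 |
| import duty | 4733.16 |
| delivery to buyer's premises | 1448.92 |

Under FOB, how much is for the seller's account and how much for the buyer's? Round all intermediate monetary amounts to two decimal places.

Seller: CHF 424551.75; buyer: CHF 14842.54

FOB: the seller bears costs until goods are on board at the origin port; the buyer bears freight, insurance and all costs thereafter.
Seller's account: goods 423317.40 + inland to port 932.77 + export clearance 301.58 = 424551.75
Buyer's account: freight 8185.28 + insurance 475.18 + duty 4733.16 + delivery 1448.92 = 14842.54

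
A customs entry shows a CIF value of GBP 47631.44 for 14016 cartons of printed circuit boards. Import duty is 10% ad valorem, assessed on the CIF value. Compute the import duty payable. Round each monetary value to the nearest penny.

Import duty = 47631.44 × 10% = 4763.14

Import duty: GBP 4763.14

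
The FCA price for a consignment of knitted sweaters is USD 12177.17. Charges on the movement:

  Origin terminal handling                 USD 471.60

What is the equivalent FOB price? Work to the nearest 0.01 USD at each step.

From FCA to FOB, the seller additionally bears: origin terminal.
FOB price = 12177.17 + 471.60 = 12648.77

FOB price: USD 12648.77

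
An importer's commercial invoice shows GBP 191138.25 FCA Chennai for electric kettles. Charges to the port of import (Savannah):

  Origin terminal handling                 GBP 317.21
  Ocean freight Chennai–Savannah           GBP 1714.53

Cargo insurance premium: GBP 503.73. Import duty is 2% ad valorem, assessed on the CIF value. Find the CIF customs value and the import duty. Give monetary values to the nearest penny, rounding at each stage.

CIF = FCA price + pre-shipment costs + freight + insurance
CIF = 191138.25 + 317.21 + 1714.53 + 503.73 = 193673.72
Import duty = 193673.72 × 2% = 3873.47

CIF value: GBP 193673.72; import duty: GBP 3873.47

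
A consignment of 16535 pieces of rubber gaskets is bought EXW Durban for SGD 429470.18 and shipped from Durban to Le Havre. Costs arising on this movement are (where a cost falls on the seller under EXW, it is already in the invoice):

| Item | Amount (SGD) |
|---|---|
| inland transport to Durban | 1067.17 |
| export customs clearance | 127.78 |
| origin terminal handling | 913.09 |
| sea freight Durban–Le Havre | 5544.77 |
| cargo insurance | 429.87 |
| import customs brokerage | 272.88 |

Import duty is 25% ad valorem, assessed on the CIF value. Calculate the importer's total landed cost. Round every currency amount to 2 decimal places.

Total landed cost: SGD 547213.96

EXW: the seller makes goods available at their premises; the buyer bears all onward costs.
CIF value = EXW price + inland to port + export clearance + origin terminal + freight + insurance = 429470.18 + 1067.17 + 127.78 + 913.09 + 5544.77 + 429.87 = 437552.86
Import duty = 437552.86 × 25% = 109388.22
Buyer bears: inland to port 1067.17 + export clearance 127.78 + origin terminal 913.09 + freight 5544.77 + insurance 429.87 + brokerage 272.88 + duty 109388.22 = 117743.78
Landed cost = invoice 429470.18 + 117743.78 = 547213.96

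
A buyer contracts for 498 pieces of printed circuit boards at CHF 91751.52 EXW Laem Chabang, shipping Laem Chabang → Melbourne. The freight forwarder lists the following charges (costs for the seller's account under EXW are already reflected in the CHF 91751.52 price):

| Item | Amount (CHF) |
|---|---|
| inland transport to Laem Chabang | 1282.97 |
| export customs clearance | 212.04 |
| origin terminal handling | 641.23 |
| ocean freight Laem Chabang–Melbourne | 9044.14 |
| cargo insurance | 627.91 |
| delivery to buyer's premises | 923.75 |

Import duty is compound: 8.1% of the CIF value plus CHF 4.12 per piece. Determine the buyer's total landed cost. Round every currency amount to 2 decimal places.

Total landed cost: CHF 114923.66

EXW: the seller makes goods available at their premises; the buyer bears all onward costs.
CIF value = EXW price + inland to port + export clearance + origin terminal + freight + insurance = 91751.52 + 1282.97 + 212.04 + 641.23 + 9044.14 + 627.91 = 103559.81
Ad valorem component: 103559.81 × 8.1% = 8388.34
Specific component: 498 × 4.12 = 2051.76
Import duty = 8388.34 + 2051.76 = 10440.10
Buyer bears: inland to port 1282.97 + export clearance 212.04 + origin terminal 641.23 + freight 9044.14 + insurance 627.91 + delivery 923.75 + duty 10440.10 = 23172.14
Landed cost = invoice 91751.52 + 23172.14 = 114923.66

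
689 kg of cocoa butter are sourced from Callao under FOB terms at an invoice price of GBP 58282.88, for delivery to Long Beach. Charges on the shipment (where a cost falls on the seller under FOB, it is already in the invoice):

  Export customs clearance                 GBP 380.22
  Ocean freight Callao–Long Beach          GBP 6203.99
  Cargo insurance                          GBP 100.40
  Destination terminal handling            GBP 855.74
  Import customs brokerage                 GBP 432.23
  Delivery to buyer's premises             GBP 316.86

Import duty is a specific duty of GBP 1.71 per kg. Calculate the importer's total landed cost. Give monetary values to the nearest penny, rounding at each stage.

Total landed cost: GBP 67370.29

FOB: the seller bears costs until goods are on board at the origin port; the buyer bears freight, insurance and all costs thereafter.
Already in the invoice (seller's account under FOB): export clearance — exclude.
CIF value = FOB price + freight + insurance = 58282.88 + 6203.99 + 100.40 = 64587.27
Import duty = 689 × 1.71 = 1178.19
Buyer bears: freight 6203.99 + insurance 100.40 + destination terminal 855.74 + brokerage 432.23 + delivery 316.86 + duty 1178.19 = 9087.41
Landed cost = invoice 58282.88 + 9087.41 = 67370.29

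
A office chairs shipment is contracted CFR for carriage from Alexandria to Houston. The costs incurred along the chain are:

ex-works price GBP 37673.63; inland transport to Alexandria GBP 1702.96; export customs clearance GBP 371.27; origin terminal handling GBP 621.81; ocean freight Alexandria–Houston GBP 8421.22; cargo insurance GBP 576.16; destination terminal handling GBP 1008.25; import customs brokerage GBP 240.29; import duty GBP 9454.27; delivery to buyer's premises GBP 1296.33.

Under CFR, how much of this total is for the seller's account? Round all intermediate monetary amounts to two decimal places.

Seller's account: GBP 48790.89

CFR: the seller pays costs through ocean freight to the destination port, but not insurance.
Seller's account: goods 37673.63 + inland to port 1702.96 + export clearance 371.27 + origin terminal 621.81 + freight 8421.22 = 48790.89
Buyer's account: insurance 576.16 + destination terminal 1008.25 + brokerage 240.29 + duty 9454.27 + delivery 1296.33 = 12575.30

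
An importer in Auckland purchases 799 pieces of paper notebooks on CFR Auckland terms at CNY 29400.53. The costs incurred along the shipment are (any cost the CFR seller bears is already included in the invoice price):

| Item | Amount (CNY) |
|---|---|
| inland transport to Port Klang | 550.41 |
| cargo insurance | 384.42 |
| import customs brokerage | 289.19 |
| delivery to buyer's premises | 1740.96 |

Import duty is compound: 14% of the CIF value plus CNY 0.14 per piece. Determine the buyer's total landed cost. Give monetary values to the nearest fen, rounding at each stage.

CFR: the seller pays costs through ocean freight to the destination port, but not insurance.
Already in the invoice (seller's account under CFR): inland to port — exclude.
CIF value = CFR price + insurance = 29400.53 + 384.42 = 29784.95
Ad valorem component: 29784.95 × 14% = 4169.89
Specific component: 799 × 0.14 = 111.86
Import duty = 4169.89 + 111.86 = 4281.75
Buyer bears: insurance 384.42 + brokerage 289.19 + delivery 1740.96 + duty 4281.75 = 6696.32
Landed cost = invoice 29400.53 + 6696.32 = 36096.85

Total landed cost: CNY 36096.85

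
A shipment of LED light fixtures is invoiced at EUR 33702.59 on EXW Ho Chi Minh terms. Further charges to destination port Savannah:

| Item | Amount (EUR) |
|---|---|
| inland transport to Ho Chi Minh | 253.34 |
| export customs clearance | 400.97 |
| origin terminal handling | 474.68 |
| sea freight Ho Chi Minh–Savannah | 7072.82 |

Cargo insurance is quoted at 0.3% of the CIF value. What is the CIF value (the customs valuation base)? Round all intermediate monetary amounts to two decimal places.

Let C be the CIF value. C = EXW price + pre-shipment costs + freight + 0.3% × C
C − 0.3% × C = 33702.59 + 253.34 + 400.97 + 474.68 + 7072.82
0.997 × C = 41904.40
C = 41904.40 / 0.997 = 42030.49
Insurance premium = 0.3% × 42030.49 = 126.09

CIF value: EUR 42030.49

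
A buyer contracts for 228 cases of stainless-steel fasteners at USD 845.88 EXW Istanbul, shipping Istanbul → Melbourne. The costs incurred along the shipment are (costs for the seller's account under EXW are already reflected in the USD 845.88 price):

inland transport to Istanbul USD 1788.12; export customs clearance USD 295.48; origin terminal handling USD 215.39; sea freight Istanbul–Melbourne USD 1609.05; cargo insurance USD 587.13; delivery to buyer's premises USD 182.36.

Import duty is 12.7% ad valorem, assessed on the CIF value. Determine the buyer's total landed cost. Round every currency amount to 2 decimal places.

Total landed cost: USD 6201.72

EXW: the seller makes goods available at their premises; the buyer bears all onward costs.
CIF value = EXW price + inland to port + export clearance + origin terminal + freight + insurance = 845.88 + 1788.12 + 295.48 + 215.39 + 1609.05 + 587.13 = 5341.05
Import duty = 5341.05 × 12.7% = 678.31
Buyer bears: inland to port 1788.12 + export clearance 295.48 + origin terminal 215.39 + freight 1609.05 + insurance 587.13 + delivery 182.36 + duty 678.31 = 5355.84
Landed cost = invoice 845.88 + 5355.84 = 6201.72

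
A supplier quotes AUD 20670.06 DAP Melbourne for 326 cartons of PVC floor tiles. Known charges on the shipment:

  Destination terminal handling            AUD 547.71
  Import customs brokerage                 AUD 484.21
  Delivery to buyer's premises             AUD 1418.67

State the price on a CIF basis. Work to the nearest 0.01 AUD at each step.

CIF price: AUD 18703.68

Not relevant to the conversion: brokerage — on the buyer under both terms; not part of either seller's price.
From DAP to CIF, the seller no longer bears: destination terminal, delivery.
CIF price = 20670.06 − 547.71 − 1418.67 = 18703.68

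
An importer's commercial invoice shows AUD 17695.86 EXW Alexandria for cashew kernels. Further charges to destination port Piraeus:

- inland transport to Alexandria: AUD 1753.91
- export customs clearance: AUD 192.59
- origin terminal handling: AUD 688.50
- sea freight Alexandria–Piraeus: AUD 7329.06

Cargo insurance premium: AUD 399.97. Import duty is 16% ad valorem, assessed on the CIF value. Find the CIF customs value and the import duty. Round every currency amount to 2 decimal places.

CIF = EXW price + pre-shipment costs + freight + insurance
CIF = 17695.86 + 1753.91 + 192.59 + 688.50 + 7329.06 + 399.97 = 28059.89
Import duty = 28059.89 × 16% = 4489.58

CIF value: AUD 28059.89; import duty: AUD 4489.58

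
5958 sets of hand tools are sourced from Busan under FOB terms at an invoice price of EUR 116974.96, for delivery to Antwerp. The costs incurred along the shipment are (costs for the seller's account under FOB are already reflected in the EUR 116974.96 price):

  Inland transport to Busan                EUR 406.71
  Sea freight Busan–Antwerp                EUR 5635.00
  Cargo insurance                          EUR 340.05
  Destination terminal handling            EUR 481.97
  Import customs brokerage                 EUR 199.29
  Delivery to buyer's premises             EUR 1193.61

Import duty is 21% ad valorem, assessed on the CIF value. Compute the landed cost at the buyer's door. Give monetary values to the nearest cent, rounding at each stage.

FOB: the seller bears costs until goods are on board at the origin port; the buyer bears freight, insurance and all costs thereafter.
Already in the invoice (seller's account under FOB): inland to port — exclude.
CIF value = FOB price + freight + insurance = 116974.96 + 5635.00 + 340.05 = 122950.01
Import duty = 122950.01 × 21% = 25819.50
Buyer bears: freight 5635.00 + insurance 340.05 + destination terminal 481.97 + brokerage 199.29 + delivery 1193.61 + duty 25819.50 = 33669.42
Landed cost = invoice 116974.96 + 33669.42 = 150644.38

Total landed cost: EUR 150644.38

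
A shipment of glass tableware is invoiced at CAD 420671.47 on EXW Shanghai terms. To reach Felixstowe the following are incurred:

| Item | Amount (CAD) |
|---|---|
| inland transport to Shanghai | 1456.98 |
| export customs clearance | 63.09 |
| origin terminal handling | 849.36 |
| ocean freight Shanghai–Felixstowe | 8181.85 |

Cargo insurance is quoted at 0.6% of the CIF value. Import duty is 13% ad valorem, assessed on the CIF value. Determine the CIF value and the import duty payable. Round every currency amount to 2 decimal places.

CIF value: CAD 433825.70; import duty: CAD 56397.34

Let C be the CIF value. C = EXW price + pre-shipment costs + freight + 0.6% × C
C − 0.6% × C = 420671.47 + 1456.98 + 63.09 + 849.36 + 8181.85
0.994 × C = 431222.75
C = 431222.75 / 0.994 = 433825.70
Insurance premium = 0.6% × 433825.70 = 2602.95
Import duty = 433825.70 × 13% = 56397.34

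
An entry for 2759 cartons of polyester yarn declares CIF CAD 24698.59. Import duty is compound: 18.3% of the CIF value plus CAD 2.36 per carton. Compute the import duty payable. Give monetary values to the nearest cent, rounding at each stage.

Import duty: CAD 11031.08

Ad valorem component: 24698.59 × 18.3% = 4519.84
Specific component: 2759 × 2.36 = 6511.24
Import duty = 4519.84 + 6511.24 = 11031.08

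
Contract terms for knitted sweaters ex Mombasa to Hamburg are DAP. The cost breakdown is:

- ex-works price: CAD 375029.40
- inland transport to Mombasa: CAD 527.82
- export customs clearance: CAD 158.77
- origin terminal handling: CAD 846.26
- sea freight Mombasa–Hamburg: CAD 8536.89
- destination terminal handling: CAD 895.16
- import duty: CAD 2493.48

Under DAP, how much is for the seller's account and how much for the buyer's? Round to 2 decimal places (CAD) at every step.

Seller: CAD 385994.30; buyer: CAD 2493.48

DAP: the seller bears all costs to the named destination except import duty and clearance.
Seller's account: goods 375029.40 + inland to port 527.82 + export clearance 158.77 + origin terminal 846.26 + freight 8536.89 + destination terminal 895.16 = 385994.30
Buyer's account: duty 2493.48 = 2493.48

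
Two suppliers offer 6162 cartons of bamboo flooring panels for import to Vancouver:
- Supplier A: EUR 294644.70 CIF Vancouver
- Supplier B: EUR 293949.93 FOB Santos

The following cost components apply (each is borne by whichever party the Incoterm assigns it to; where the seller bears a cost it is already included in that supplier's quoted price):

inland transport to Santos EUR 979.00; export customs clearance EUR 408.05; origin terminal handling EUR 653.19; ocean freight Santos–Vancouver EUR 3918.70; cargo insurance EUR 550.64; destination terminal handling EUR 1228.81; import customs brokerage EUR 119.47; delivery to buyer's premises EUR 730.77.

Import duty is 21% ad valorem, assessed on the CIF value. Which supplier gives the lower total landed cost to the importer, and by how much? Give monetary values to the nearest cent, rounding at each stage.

Supplier A is cheaper by EUR 4567.23

Supplier A (CIF):
The CIF price already equals the CIF value: 294644.70
Import duty = 294644.70 × 21% = 61875.39
Buyer bears (A): 1228.81 + 119.47 + 730.77 = 2079.05
Landed cost (A) = invoice 294644.70 + 2079.05 + duty 61875.39 = 358599.14
Supplier B (FOB):
CIF value = FOB price + freight + insurance = 293949.93 + 3918.70 + 550.64 = 298419.27
Import duty = 298419.27 × 21% = 62668.05
Buyer bears (B): 3918.70 + 550.64 + 1228.81 + 119.47 + 730.77 = 6548.39
Landed cost (B) = invoice 293949.93 + 6548.39 + duty 62668.05 = 363166.37
Difference = |358599.14 − 363166.37| = 4567.23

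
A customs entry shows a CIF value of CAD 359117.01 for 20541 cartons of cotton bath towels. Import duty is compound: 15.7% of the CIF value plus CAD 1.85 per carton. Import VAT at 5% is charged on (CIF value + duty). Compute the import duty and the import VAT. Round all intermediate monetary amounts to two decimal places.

Ad valorem component: 359117.01 × 15.7% = 56381.37
Specific component: 20541 × 1.85 = 38000.85
Import duty = 56381.37 + 38000.85 = 94382.22
VAT base = CIF + duty = 359117.01 + 94382.22 = 453499.23
Import VAT = 453499.23 × 5% = 22674.96

Import duty: CAD 94382.22; import VAT: CAD 22674.96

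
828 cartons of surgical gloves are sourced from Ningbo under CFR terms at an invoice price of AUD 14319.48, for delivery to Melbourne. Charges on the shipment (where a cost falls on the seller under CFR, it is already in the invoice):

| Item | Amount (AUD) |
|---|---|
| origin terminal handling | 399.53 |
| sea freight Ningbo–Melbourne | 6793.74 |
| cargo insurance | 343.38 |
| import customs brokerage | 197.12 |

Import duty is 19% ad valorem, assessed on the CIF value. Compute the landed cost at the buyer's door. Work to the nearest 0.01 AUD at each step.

Total landed cost: AUD 17645.92

CFR: the seller pays costs through ocean freight to the destination port, but not insurance.
Already in the invoice (seller's account under CFR): origin terminal, freight — exclude.
CIF value = CFR price + insurance = 14319.48 + 343.38 = 14662.86
Import duty = 14662.86 × 19% = 2785.94
Buyer bears: insurance 343.38 + brokerage 197.12 + duty 2785.94 = 3326.44
Landed cost = invoice 14319.48 + 3326.44 = 17645.92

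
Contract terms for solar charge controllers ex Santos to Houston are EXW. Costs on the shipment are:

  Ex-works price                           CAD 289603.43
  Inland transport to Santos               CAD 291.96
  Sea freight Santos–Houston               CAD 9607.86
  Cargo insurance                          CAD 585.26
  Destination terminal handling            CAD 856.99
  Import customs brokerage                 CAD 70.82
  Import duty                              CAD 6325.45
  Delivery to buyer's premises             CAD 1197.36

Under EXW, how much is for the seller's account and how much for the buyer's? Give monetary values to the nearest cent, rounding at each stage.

EXW: the seller makes goods available at their premises; the buyer bears all onward costs.
Seller's account: goods 289603.43 = 289603.43
Buyer's account: inland to port 291.96 + freight 9607.86 + insurance 585.26 + destination terminal 856.99 + brokerage 70.82 + duty 6325.45 + delivery 1197.36 = 18935.70

Seller: CAD 289603.43; buyer: CAD 18935.70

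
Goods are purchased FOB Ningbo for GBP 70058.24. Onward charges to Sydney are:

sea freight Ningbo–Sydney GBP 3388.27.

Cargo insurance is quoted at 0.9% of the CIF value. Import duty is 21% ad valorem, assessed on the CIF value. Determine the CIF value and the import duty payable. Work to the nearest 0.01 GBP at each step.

Let C be the CIF value. C = FOB price + freight + 0.9% × C
C − 0.9% × C = 70058.24 + 3388.27
0.991 × C = 73446.51
C = 73446.51 / 0.991 = 74113.53
Insurance premium = 0.9% × 74113.53 = 667.02
Import duty = 74113.53 × 21% = 15563.84

CIF value: GBP 74113.53; import duty: GBP 15563.84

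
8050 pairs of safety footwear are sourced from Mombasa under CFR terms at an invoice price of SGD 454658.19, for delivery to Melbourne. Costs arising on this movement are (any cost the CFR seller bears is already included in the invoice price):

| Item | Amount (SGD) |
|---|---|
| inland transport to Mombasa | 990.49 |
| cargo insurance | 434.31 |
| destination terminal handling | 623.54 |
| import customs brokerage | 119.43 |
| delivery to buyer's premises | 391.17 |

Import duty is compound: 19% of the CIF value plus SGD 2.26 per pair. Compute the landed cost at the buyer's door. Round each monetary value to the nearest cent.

Total landed cost: SGD 560887.22

CFR: the seller pays costs through ocean freight to the destination port, but not insurance.
Already in the invoice (seller's account under CFR): inland to port — exclude.
CIF value = CFR price + insurance = 454658.19 + 434.31 = 455092.50
Ad valorem component: 455092.50 × 19% = 86467.58
Specific component: 8050 × 2.26 = 18193.00
Import duty = 86467.58 + 18193.00 = 104660.58
Buyer bears: insurance 434.31 + destination terminal 623.54 + brokerage 119.43 + delivery 391.17 + duty 104660.58 = 106229.03
Landed cost = invoice 454658.19 + 106229.03 = 560887.22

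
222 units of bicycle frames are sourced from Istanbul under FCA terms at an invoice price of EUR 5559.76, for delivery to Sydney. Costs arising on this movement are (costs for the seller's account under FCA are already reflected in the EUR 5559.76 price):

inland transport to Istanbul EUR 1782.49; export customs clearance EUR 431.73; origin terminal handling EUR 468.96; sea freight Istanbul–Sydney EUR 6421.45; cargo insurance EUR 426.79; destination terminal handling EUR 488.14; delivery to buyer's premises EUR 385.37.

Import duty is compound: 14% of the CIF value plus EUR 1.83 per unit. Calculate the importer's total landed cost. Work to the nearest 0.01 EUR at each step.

FCA: the seller delivers export-cleared goods to the carrier; the buyer bears costs from that point.
Already in the invoice (seller's account under FCA): inland to port, export clearance — exclude.
CIF value = FCA price + origin terminal + freight + insurance = 5559.76 + 468.96 + 6421.45 + 426.79 = 12876.96
Ad valorem component: 12876.96 × 14% = 1802.77
Specific component: 222 × 1.83 = 406.26
Import duty = 1802.77 + 406.26 = 2209.03
Buyer bears: origin terminal 468.96 + freight 6421.45 + insurance 426.79 + destination terminal 488.14 + delivery 385.37 + duty 2209.03 = 10399.74
Landed cost = invoice 5559.76 + 10399.74 = 15959.50

Total landed cost: EUR 15959.50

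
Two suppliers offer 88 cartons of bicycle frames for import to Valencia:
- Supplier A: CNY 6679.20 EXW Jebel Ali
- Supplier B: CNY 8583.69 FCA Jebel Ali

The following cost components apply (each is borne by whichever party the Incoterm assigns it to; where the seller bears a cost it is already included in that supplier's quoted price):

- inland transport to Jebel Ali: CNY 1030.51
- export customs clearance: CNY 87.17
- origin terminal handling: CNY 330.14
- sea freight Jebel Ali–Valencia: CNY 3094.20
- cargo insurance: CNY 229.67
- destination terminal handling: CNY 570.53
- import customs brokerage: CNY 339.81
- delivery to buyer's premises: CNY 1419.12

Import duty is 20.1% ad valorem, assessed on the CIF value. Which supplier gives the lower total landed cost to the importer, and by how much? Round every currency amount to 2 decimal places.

Supplier A (EXW):
CIF value = EXW price + inland to port + export clearance + origin terminal + freight + insurance = 6679.20 + 1030.51 + 87.17 + 330.14 + 3094.20 + 229.67 = 11450.89
Import duty = 11450.89 × 20.1% = 2301.63
Buyer bears (A): 1030.51 + 87.17 + 330.14 + 3094.20 + 229.67 + 570.53 + 339.81 + 1419.12 = 7101.15
Landed cost (A) = invoice 6679.20 + 7101.15 + duty 2301.63 = 16081.98
Supplier B (FCA):
CIF value = FCA price + origin terminal + freight + insurance = 8583.69 + 330.14 + 3094.20 + 229.67 = 12237.70
Import duty = 12237.70 × 20.1% = 2459.78
Buyer bears (B): 330.14 + 3094.20 + 229.67 + 570.53 + 339.81 + 1419.12 = 5983.47
Landed cost (B) = invoice 8583.69 + 5983.47 + duty 2459.78 = 17026.94
Difference = |16081.98 − 17026.94| = 944.96

Supplier A is cheaper by CNY 944.96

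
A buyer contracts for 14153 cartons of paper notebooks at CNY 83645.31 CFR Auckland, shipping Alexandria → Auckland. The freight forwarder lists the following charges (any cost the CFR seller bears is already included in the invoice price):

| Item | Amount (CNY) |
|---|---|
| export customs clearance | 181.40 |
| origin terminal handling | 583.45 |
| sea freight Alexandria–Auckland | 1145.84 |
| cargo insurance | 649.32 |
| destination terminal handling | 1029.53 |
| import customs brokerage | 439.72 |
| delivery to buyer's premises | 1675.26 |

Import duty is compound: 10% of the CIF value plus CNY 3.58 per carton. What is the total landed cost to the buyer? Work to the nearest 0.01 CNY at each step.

CFR: the seller pays costs through ocean freight to the destination port, but not insurance.
Already in the invoice (seller's account under CFR): export clearance, origin terminal, freight — exclude.
CIF value = CFR price + insurance = 83645.31 + 649.32 = 84294.63
Ad valorem component: 84294.63 × 10% = 8429.46
Specific component: 14153 × 3.58 = 50667.74
Import duty = 8429.46 + 50667.74 = 59097.20
Buyer bears: insurance 649.32 + destination terminal 1029.53 + brokerage 439.72 + delivery 1675.26 + duty 59097.20 = 62891.03
Landed cost = invoice 83645.31 + 62891.03 = 146536.34

Total landed cost: CNY 146536.34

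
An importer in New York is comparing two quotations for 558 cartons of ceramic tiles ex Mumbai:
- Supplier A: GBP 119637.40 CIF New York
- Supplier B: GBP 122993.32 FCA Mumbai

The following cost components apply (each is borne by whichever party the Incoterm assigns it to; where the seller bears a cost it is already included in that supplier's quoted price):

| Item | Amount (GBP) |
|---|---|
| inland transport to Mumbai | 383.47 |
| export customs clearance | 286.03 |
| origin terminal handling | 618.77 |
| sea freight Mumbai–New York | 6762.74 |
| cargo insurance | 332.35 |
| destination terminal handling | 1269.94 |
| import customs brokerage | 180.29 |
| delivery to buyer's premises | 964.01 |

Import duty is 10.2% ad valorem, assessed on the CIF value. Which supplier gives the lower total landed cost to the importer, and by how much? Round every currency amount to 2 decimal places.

Supplier A is cheaper by GBP 12198.90

Supplier A (CIF):
The CIF price already equals the CIF value: 119637.40
Import duty = 119637.40 × 10.2% = 12203.01
Buyer bears (A): 1269.94 + 180.29 + 964.01 = 2414.24
Landed cost (A) = invoice 119637.40 + 2414.24 + duty 12203.01 = 134254.65
Supplier B (FCA):
CIF value = FCA price + origin terminal + freight + insurance = 122993.32 + 618.77 + 6762.74 + 332.35 = 130707.18
Import duty = 130707.18 × 10.2% = 13332.13
Buyer bears (B): 618.77 + 6762.74 + 332.35 + 1269.94 + 180.29 + 964.01 = 10128.10
Landed cost (B) = invoice 122993.32 + 10128.10 + duty 13332.13 = 146453.55
Difference = |134254.65 − 146453.55| = 12198.90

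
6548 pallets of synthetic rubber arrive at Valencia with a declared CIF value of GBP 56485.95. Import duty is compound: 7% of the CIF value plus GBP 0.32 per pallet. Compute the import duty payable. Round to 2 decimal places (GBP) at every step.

Import duty: GBP 6049.38

Ad valorem component: 56485.95 × 7% = 3954.02
Specific component: 6548 × 0.32 = 2095.36
Import duty = 3954.02 + 2095.36 = 6049.38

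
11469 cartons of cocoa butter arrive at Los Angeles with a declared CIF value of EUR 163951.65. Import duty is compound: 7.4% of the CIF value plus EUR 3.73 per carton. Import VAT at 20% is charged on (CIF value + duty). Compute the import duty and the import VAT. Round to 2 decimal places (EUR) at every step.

Import duty: EUR 54911.79; import VAT: EUR 43772.69

Ad valorem component: 163951.65 × 7.4% = 12132.42
Specific component: 11469 × 3.73 = 42779.37
Import duty = 12132.42 + 42779.37 = 54911.79
VAT base = CIF + duty = 163951.65 + 54911.79 = 218863.44
Import VAT = 218863.44 × 20% = 43772.69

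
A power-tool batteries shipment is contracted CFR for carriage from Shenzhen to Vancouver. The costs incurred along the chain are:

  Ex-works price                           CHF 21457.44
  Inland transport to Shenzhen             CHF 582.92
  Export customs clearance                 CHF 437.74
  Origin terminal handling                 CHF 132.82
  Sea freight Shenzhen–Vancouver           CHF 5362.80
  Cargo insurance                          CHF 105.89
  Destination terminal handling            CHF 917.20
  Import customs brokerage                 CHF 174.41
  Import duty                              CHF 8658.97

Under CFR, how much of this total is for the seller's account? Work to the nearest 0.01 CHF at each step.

Seller's account: CHF 27973.72

CFR: the seller pays costs through ocean freight to the destination port, but not insurance.
Seller's account: goods 21457.44 + inland to port 582.92 + export clearance 437.74 + origin terminal 132.82 + freight 5362.80 = 27973.72
Buyer's account: insurance 105.89 + destination terminal 917.20 + brokerage 174.41 + duty 8658.97 = 9856.47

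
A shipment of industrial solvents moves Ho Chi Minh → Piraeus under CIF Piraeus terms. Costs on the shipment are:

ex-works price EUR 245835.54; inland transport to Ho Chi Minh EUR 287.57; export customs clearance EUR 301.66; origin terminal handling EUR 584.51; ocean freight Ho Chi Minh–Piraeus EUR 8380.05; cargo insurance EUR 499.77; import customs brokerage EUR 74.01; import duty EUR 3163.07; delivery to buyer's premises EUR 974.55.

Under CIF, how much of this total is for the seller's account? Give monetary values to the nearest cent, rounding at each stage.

CIF: the seller pays costs through ocean freight and marine insurance to the destination port.
Seller's account: goods 245835.54 + inland to port 287.57 + export clearance 301.66 + origin terminal 584.51 + freight 8380.05 + insurance 499.77 = 255889.10
Buyer's account: brokerage 74.01 + duty 3163.07 + delivery 974.55 = 4211.63

Seller's account: EUR 255889.10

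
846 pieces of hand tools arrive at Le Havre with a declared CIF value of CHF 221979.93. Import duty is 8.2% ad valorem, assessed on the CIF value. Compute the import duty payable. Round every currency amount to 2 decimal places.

Import duty: CHF 18202.35

Import duty = 221979.93 × 8.2% = 18202.35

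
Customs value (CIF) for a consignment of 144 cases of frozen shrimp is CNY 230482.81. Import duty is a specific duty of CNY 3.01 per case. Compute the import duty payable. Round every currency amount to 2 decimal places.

Import duty: CNY 433.44

Import duty = 144 × 3.01 = 433.44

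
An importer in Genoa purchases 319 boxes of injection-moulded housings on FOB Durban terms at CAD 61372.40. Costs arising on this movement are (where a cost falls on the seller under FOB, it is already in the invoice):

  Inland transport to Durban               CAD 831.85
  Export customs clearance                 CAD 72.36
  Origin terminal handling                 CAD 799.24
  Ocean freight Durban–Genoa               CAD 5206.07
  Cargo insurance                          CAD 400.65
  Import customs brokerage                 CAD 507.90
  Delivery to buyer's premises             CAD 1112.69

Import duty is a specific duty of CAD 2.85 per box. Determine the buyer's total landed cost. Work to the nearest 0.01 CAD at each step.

FOB: the seller bears costs until goods are on board at the origin port; the buyer bears freight, insurance and all costs thereafter.
Already in the invoice (seller's account under FOB): inland to port, export clearance, origin terminal — exclude.
CIF value = FOB price + freight + insurance = 61372.40 + 5206.07 + 400.65 = 66979.12
Import duty = 319 × 2.85 = 909.15
Buyer bears: freight 5206.07 + insurance 400.65 + brokerage 507.90 + delivery 1112.69 + duty 909.15 = 8136.46
Landed cost = invoice 61372.40 + 8136.46 = 69508.86

Total landed cost: CAD 69508.86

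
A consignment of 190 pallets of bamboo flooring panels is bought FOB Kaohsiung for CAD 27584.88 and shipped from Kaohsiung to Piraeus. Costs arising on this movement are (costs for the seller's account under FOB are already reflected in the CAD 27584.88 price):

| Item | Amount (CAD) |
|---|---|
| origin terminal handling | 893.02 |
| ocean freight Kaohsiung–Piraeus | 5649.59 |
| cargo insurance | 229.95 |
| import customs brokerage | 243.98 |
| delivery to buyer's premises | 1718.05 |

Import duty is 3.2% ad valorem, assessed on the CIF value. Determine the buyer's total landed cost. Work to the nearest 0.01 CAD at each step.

FOB: the seller bears costs until goods are on board at the origin port; the buyer bears freight, insurance and all costs thereafter.
Already in the invoice (seller's account under FOB): origin terminal — exclude.
CIF value = FOB price + freight + insurance = 27584.88 + 5649.59 + 229.95 = 33464.42
Import duty = 33464.42 × 3.2% = 1070.86
Buyer bears: freight 5649.59 + insurance 229.95 + brokerage 243.98 + delivery 1718.05 + duty 1070.86 = 8912.43
Landed cost = invoice 27584.88 + 8912.43 = 36497.31

Total landed cost: CAD 36497.31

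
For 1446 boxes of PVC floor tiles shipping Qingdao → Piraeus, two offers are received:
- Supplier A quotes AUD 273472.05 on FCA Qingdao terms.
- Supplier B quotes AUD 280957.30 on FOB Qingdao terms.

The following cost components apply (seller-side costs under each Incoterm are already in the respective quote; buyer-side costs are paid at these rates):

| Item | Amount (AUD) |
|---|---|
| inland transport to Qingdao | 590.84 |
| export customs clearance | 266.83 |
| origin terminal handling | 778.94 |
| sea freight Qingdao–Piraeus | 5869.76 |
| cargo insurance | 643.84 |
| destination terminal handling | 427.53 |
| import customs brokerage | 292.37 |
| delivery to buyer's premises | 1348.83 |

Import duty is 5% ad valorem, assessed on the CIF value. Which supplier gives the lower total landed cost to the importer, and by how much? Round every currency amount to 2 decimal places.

Supplier A (FCA):
CIF value = FCA price + origin terminal + freight + insurance = 273472.05 + 778.94 + 5869.76 + 643.84 = 280764.59
Import duty = 280764.59 × 5% = 14038.23
Buyer bears (A): 778.94 + 5869.76 + 643.84 + 427.53 + 292.37 + 1348.83 = 9361.27
Landed cost (A) = invoice 273472.05 + 9361.27 + duty 14038.23 = 296871.55
Supplier B (FOB):
CIF value = FOB price + freight + insurance = 280957.30 + 5869.76 + 643.84 = 287470.90
Import duty = 287470.90 × 5% = 14373.55
Buyer bears (B): 5869.76 + 643.84 + 427.53 + 292.37 + 1348.83 = 8582.33
Landed cost (B) = invoice 280957.30 + 8582.33 + duty 14373.55 = 303913.18
Difference = |296871.55 − 303913.18| = 7041.63

Supplier A is cheaper by AUD 7041.63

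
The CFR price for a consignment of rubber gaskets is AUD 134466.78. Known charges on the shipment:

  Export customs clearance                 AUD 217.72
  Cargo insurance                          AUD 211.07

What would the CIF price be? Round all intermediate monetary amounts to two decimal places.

Not relevant to the conversion: export clearance — on the seller under both CFR and CIF; already in the CFR price and stays in the CIF price.
From CFR to CIF, the seller additionally bears: insurance.
CIF price = 134466.78 + 211.07 = 134677.85

CIF price: AUD 134677.85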